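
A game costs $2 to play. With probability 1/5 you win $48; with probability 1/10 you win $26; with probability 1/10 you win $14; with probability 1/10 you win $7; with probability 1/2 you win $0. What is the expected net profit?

E[payout] = 48·1/5 + 26·1/10 + 14·1/10 + 7·1/10 + 0·1/2
 = 48/5 + 13/5 + 7/5 + 7/10 + 0
 = 143/10
Net = 143/10 - 2 = 123/10

12.3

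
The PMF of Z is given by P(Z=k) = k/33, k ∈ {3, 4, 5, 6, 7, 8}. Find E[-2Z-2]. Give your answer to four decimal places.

-14.0606

E[-2Z-2] = Σ (-2z-2)·P(Z=z)
 = (-8)·1/11 + (-10)·4/33 + (-12)·5/33 + (-14)·2/11 + (-16)·7/33 + (-18)·8/33
 = (-8/11) + (-40/33) + (-20/11) + (-28/11) + (-112/33) + (-48/11)
 = -464/33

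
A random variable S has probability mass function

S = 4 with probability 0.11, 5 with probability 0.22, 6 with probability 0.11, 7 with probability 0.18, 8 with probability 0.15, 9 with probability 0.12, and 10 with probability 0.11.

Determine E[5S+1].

E[5S+1] = Σ (5s+1)·P(S=s)
 = 21·0.11 + 26·0.22 + 31·0.11 + 36·0.18 + 41·0.15 + 46·0.12 + 51·0.11
 = 2.31 + 5.72 + 3.41 + 6.48 + 6.15 + 5.52 + 5.61
 = 35.2

35.2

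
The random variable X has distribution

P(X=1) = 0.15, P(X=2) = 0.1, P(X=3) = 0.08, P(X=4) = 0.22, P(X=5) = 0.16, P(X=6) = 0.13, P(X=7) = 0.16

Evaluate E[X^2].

21.31

E[X^2] = Σ x^2·P(X=x)
 = 1·0.15 + 4·0.1 + 9·0.08 + 16·0.22 + 25·0.16 + 36·0.13 + 49·0.16
 = 0.15 + 0.4 + 0.72 + 3.52 + 4 + 4.68 + 7.84
 = 21.31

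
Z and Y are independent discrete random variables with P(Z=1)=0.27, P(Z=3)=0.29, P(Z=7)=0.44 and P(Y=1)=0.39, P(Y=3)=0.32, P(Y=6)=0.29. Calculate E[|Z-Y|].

E[|Z-Y|] = Σ_z Σ_y |z-y| · P(Z=z)P(Y=y)
 = 0·0.1053 + 2·0.0864 + 5·0.0783 + 2·0.1131 + 0·0.0928 + 3·0.0841 + 6·0.1716 + 4·0.1408 + 1·0.1276
 = 0 + 0.1728 + 0.3915 + 0.2262 + 0 + 0.2523 + 1.0296 + 0.5632 + 0.1276
 = 2.7632

2.7632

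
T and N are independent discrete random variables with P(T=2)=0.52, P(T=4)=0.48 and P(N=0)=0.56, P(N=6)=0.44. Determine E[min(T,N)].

1.3024

E[min(T,N)] = Σ_t Σ_n min(t,n) · P(T=t)P(N=n)
 = 0·0.2912 + 2·0.2288 + 0·0.2688 + 4·0.2112
 = 0 + 0.4576 + 0 + 0.8448
 = 1.3024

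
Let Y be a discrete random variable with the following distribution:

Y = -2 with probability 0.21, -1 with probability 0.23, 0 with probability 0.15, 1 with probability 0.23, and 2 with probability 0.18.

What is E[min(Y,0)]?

-0.65

E[min(Y,0)] = Σ min(y,0)·P(Y=y)
 = (-2)·0.21 + (-1)·0.23 + 0·0.15 + 0·0.23 + 0·0.18
 = (-0.42) + (-0.23) + 0 + 0 + 0
 = -0.65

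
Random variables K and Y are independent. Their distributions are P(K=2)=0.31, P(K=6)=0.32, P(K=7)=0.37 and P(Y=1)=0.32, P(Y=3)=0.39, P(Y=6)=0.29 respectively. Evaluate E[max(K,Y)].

E[max(K,Y)] = Σ_k Σ_y max(k,y) · P(K=k)P(Y=y)
 = 2·0.0992 + 3·0.1209 + 6·0.0899 + 6·0.1024 + 6·0.1248 + 6·0.0928 + 7·0.1184 + 7·0.1443 + 7·0.1073
 = 0.1984 + 0.3627 + 0.5394 + 0.6144 + 0.7488 + 0.5568 + 0.8288 + 1.0101 + 0.7511
 = 5.6105

5.6105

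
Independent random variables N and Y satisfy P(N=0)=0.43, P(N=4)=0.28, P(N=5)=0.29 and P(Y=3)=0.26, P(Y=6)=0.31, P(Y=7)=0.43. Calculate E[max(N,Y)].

5.8736

E[max(N,Y)] = Σ_n Σ_y max(n,y) · P(N=n)P(Y=y)
 = 3·0.1118 + 6·0.1333 + 7·0.1849 + 4·0.0728 + 6·0.0868 + 7·0.1204 + 5·0.0754 + 6·0.0899 + 7·0.1247
 = 0.3354 + 0.7998 + 1.2943 + 0.2912 + 0.5208 + 0.8428 + 0.377 + 0.5394 + 0.8729
 = 5.8736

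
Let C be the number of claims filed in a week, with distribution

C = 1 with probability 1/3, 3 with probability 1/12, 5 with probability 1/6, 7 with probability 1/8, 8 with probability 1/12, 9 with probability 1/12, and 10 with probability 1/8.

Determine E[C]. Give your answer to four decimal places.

4.9583

E[C] = Σ c·P(C=c)
 = 1·1/3 + 3·1/12 + 5·1/6 + 7·1/8 + 8·1/12 + 9·1/12 + 10·1/8
 = 1/3 + 1/4 + 5/6 + 7/8 + 2/3 + 3/4 + 5/4
 = 119/24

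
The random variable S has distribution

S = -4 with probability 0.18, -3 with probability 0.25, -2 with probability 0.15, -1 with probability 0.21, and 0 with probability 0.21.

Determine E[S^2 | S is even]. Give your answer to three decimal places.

P(S is even) = 0.18 + 0.15 + 0.21 = 0.54.
E[S^2 | S is even] = [16·0.18 + 4·0.15 + 0·0.21] / 0.54
 = 3.48 / 0.54
 = 58/9

6.444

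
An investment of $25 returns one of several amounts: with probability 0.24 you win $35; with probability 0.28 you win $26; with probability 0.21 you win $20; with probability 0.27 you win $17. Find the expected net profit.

E[payout] = 35·0.24 + 26·0.28 + 20·0.21 + 17·0.27
 = 8.4 + 7.28 + 4.2 + 4.59
 = 24.47
Net = 24.47 - 25 = -0.53

-0.53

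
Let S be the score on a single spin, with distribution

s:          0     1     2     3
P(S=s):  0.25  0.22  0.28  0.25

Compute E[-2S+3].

E[-2S+3] = Σ (-2s+3)·P(S=s)
 = 3·0.25 + 1·0.22 + (-1)·0.28 + (-3)·0.25
 = 0.75 + 0.22 + (-0.28) + (-0.75)
 = -0.06

-0.06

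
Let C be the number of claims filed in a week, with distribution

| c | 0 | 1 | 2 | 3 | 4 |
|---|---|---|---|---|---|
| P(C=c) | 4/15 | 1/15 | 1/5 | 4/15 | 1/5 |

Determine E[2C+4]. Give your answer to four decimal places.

8.1333

E[2C+4] = Σ (2c+4)·P(C=c)
 = 4·4/15 + 6·1/15 + 8·1/5 + 10·4/15 + 12·1/5
 = 16/15 + 2/5 + 8/5 + 8/3 + 12/5
 = 122/15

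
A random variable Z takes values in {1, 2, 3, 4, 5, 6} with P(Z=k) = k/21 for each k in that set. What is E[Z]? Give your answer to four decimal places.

E[Z] = Σ z·P(Z=z)
 = 1·1/21 + 2·2/21 + 3·1/7 + 4·4/21 + 5·5/21 + 6·2/7
 = 1/21 + 4/21 + 3/7 + 16/21 + 25/21 + 12/7
 = 13/3

4.3333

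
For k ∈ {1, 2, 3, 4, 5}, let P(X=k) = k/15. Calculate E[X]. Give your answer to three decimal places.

E[X] = Σ x·P(X=x)
 = 1·1/15 + 2·2/15 + 3·1/5 + 4·4/15 + 5·1/3
 = 1/15 + 4/15 + 3/5 + 16/15 + 5/3
 = 11/3

3.667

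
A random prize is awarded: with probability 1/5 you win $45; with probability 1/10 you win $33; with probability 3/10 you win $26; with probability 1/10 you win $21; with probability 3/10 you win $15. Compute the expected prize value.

26.7

E[payout] = 45·1/5 + 33·1/10 + 26·3/10 + 21·1/10 + 15·3/10
 = 9 + 33/10 + 39/5 + 21/10 + 9/2
 = 267/10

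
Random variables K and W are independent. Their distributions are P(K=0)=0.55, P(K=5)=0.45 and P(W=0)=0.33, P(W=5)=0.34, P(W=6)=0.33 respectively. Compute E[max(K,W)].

E[max(K,W)] = Σ_k Σ_w max(k,w) · P(K=k)P(W=w)
 = 0·0.1815 + 5·0.187 + 6·0.1815 + 5·0.1485 + 5·0.153 + 6·0.1485
 = 0 + 0.935 + 1.089 + 0.7425 + 0.765 + 0.891
 = 4.4225

4.4225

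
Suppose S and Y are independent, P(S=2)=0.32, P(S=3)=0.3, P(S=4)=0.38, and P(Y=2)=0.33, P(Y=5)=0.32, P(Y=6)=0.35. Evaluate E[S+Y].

E[S+Y] = Σ_s Σ_y (s+y) · P(S=s)P(Y=y)
 = 4·0.1056 + 7·0.1024 + 8·0.112 + 5·0.099 + 8·0.096 + 9·0.105 + 6·0.1254 + 9·0.1216 + 10·0.133
 = 0.4224 + 0.7168 + 0.896 + 0.495 + 0.768 + 0.945 + 0.7524 + 1.0944 + 1.33
 = 7.42

7.42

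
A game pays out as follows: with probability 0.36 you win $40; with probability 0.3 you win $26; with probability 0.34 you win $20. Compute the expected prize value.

E[payout] = 40·0.36 + 26·0.3 + 20·0.34
 = 14.4 + 7.8 + 6.8
 = 29

29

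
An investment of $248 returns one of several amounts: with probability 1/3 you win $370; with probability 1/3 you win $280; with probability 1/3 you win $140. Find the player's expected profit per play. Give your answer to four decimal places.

E[payout] = 370·1/3 + 280·1/3 + 140·1/3
 = 370/3 + 280/3 + 140/3
 = 790/3
Net = 790/3 - 248 = 46/3

15.3333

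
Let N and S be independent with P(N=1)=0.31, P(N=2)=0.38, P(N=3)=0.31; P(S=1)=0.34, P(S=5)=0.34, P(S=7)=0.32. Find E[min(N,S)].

1.66

E[min(N,S)] = Σ_n Σ_s min(n,s) · P(N=n)P(S=s)
 = 1·0.1054 + 1·0.1054 + 1·0.0992 + 1·0.1292 + 2·0.1292 + 2·0.1216 + 1·0.1054 + 3·0.1054 + 3·0.0992
 = 0.1054 + 0.1054 + 0.0992 + 0.1292 + 0.2584 + 0.2432 + 0.1054 + 0.3162 + 0.2976
 = 1.66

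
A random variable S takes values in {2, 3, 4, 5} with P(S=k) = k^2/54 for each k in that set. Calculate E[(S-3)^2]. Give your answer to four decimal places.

2.2222

E[(S-3)^2] = Σ (s-3)^2·P(S=s)
 = 1·2/27 + 0·1/6 + 1·8/27 + 4·25/54
 = 2/27 + 0 + 8/27 + 50/27
 = 20/9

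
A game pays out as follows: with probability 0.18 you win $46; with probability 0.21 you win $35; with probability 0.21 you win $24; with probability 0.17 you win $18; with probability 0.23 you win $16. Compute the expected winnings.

E[payout] = 46·0.18 + 35·0.21 + 24·0.21 + 18·0.17 + 16·0.23
 = 8.28 + 7.35 + 5.04 + 3.06 + 3.68
 = 27.41

27.41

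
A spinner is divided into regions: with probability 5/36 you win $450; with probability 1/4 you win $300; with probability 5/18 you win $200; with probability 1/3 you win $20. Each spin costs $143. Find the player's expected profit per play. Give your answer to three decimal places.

E[payout] = 450·5/36 + 300·1/4 + 200·5/18 + 20·1/3
 = 125/2 + 75 + 500/9 + 20/3
 = 3595/18
Net = 3595/18 - 143 = 1021/18

56.722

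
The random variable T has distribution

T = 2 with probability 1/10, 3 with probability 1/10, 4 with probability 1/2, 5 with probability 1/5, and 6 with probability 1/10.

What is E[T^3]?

82.1

E[T^3] = Σ t^3·P(T=t)
 = 8·1/10 + 27·1/10 + 64·1/2 + 125·1/5 + 216·1/10
 = 4/5 + 27/10 + 32 + 25 + 108/5
 = 821/10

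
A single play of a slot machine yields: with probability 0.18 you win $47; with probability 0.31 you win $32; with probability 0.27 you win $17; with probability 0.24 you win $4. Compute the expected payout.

23.93

E[payout] = 47·0.18 + 32·0.31 + 17·0.27 + 4·0.24
 = 8.46 + 9.92 + 4.59 + 0.96
 = 23.93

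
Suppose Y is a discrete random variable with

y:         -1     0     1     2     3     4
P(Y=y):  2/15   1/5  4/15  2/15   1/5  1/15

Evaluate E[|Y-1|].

1.2

E[|Y-1|] = Σ |y-1|·P(Y=y)
 = 2·2/15 + 1·1/5 + 0·4/15 + 1·2/15 + 2·1/5 + 3·1/15
 = 4/15 + 1/5 + 0 + 2/15 + 2/5 + 1/5
 = 6/5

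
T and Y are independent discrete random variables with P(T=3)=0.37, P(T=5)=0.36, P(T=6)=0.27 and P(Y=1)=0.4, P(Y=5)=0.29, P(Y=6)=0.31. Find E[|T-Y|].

E[|T-Y|] = Σ_t Σ_y |t-y| · P(T=t)P(Y=y)
 = 2·0.148 + 2·0.1073 + 3·0.1147 + 4·0.144 + 0·0.1044 + 1·0.1116 + 5·0.108 + 1·0.0783 + 0·0.0837
 = 0.296 + 0.2146 + 0.3441 + 0.576 + 0 + 0.1116 + 0.54 + 0.0783 + 0
 = 2.1606

2.1606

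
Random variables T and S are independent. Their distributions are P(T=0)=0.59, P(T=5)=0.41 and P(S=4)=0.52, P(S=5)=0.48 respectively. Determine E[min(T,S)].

1.8368

E[min(T,S)] = Σ_t Σ_s min(t,s) · P(T=t)P(S=s)
 = 0·0.3068 + 0·0.2832 + 4·0.2132 + 5·0.1968
 = 0 + 0 + 0.8528 + 0.984
 = 1.8368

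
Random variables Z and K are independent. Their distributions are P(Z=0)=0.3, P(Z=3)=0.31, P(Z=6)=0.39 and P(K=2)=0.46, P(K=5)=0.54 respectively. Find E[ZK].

E[ZK] = Σ_z Σ_k zk · P(Z=z)P(K=k)
 = 0·0.138 + 0·0.162 + 6·0.1426 + 15·0.1674 + 12·0.1794 + 30·0.2106
 = 0 + 0 + 0.8556 + 2.511 + 2.1528 + 6.318
 = 11.8374

11.8374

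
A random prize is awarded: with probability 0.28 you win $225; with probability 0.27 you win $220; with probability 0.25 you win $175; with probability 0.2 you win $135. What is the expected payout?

193.15

E[payout] = 225·0.28 + 220·0.27 + 175·0.25 + 135·0.2
 = 63 + 59.4 + 43.75 + 27
 = 193.15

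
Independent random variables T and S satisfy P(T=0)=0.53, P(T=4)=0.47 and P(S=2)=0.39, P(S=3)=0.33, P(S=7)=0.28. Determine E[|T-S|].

E[|T-S|] = Σ_t Σ_s |t-s| · P(T=t)P(S=s)
 = 2·0.2067 + 3·0.1749 + 7·0.1484 + 2·0.1833 + 1·0.1551 + 3·0.1316
 = 0.4134 + 0.5247 + 1.0388 + 0.3666 + 0.1551 + 0.3948
 = 2.8934

2.8934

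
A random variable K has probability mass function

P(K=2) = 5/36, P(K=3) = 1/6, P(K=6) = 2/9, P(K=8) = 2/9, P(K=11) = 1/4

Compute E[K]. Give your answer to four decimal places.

E[K] = Σ k·P(K=k)
 = 2·5/36 + 3·1/6 + 6·2/9 + 8·2/9 + 11·1/4
 = 5/18 + 1/2 + 4/3 + 16/9 + 11/4
 = 239/36

6.6389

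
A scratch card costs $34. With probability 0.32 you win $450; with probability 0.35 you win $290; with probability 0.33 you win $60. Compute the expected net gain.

231.3

E[payout] = 450·0.32 + 290·0.35 + 60·0.33
 = 144 + 101.5 + 19.8
 = 265.3
Net = 265.3 - 34 = 231.3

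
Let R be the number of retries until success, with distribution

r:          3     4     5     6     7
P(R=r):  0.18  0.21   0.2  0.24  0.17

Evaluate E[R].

E[R] = Σ r·P(R=r)
 = 3·0.18 + 4·0.21 + 5·0.2 + 6·0.24 + 7·0.17
 = 0.54 + 0.84 + 1 + 1.44 + 1.19
 = 5.01

5.01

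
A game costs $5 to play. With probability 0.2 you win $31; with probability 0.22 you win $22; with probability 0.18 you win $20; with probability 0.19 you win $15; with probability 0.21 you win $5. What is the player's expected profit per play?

13.54

E[payout] = 31·0.2 + 22·0.22 + 20·0.18 + 15·0.19 + 5·0.21
 = 6.2 + 4.84 + 3.6 + 2.85 + 1.05
 = 18.54
Net = 18.54 - 5 = 13.54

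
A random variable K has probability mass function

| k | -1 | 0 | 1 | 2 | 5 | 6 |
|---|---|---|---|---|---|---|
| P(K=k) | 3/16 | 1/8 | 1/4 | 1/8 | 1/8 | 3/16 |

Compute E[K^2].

E[K^2] = Σ k^2·P(K=k)
 = 1·3/16 + 0·1/8 + 1·1/4 + 4·1/8 + 25·1/8 + 36·3/16
 = 3/16 + 0 + 1/4 + 1/2 + 25/8 + 27/4
 = 173/16

10.8125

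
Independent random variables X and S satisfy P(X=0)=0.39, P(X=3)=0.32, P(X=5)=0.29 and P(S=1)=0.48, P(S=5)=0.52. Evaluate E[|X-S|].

2.398

E[|X-S|] = Σ_x Σ_s |x-s| · P(X=x)P(S=s)
 = 1·0.1872 + 5·0.2028 + 2·0.1536 + 2·0.1664 + 4·0.1392 + 0·0.1508
 = 0.1872 + 1.014 + 0.3072 + 0.3328 + 0.5568 + 0
 = 2.398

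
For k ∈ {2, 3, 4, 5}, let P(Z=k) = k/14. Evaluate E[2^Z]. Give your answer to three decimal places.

18.286

E[2^Z] = Σ 2^z·P(Z=z)
 = 4·1/7 + 8·3/14 + 16·2/7 + 32·5/14
 = 4/7 + 12/7 + 32/7 + 80/7
 = 128/7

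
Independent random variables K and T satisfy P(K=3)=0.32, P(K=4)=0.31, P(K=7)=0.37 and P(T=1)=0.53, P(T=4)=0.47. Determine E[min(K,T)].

2.2596

E[min(K,T)] = Σ_k Σ_t min(k,t) · P(K=k)P(T=t)
 = 1·0.1696 + 3·0.1504 + 1·0.1643 + 4·0.1457 + 1·0.1961 + 4·0.1739
 = 0.1696 + 0.4512 + 0.1643 + 0.5828 + 0.1961 + 0.6956
 = 2.2596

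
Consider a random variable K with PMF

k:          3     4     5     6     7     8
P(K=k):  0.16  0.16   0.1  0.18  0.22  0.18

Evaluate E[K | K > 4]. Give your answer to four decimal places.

P(K > 4) = 0.1 + 0.18 + 0.22 + 0.18 = 0.68.
E[K | K > 4] = [5·0.1 + 6·0.18 + 7·0.22 + 8·0.18] / 0.68
 = 4.56 / 0.68
 = 114/17

6.7059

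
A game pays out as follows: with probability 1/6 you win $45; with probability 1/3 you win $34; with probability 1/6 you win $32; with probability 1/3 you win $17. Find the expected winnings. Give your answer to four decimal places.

E[payout] = 45·1/6 + 34·1/3 + 32·1/6 + 17·1/3
 = 15/2 + 34/3 + 16/3 + 17/3
 = 179/6

29.8333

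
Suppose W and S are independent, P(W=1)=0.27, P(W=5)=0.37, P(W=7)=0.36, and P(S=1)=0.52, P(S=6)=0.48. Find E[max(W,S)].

E[max(W,S)] = Σ_w Σ_s max(w,s) · P(W=w)P(S=s)
 = 1·0.1404 + 6·0.1296 + 5·0.1924 + 6·0.1776 + 7·0.1872 + 7·0.1728
 = 0.1404 + 0.7776 + 0.962 + 1.0656 + 1.3104 + 1.2096
 = 5.4656

5.4656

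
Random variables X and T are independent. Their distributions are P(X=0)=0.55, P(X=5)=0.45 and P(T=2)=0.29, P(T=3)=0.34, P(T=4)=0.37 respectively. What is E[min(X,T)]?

1.386

E[min(X,T)] = Σ_x Σ_t min(x,t) · P(X=x)P(T=t)
 = 0·0.1595 + 0·0.187 + 0·0.2035 + 2·0.1305 + 3·0.153 + 4·0.1665
 = 0 + 0 + 0 + 0.261 + 0.459 + 0.666
 = 1.386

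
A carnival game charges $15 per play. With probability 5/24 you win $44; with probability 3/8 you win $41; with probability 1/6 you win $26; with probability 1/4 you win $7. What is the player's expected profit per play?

E[payout] = 44·5/24 + 41·3/8 + 26·1/6 + 7·1/4
 = 55/6 + 123/8 + 13/3 + 7/4
 = 245/8
Net = 245/8 - 15 = 125/8

15.625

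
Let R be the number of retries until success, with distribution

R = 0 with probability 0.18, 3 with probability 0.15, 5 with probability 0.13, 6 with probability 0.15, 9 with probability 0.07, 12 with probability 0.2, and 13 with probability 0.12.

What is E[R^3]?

E[R^3] = Σ r^3·P(R=r)
 = 0·0.18 + 27·0.15 + 125·0.13 + 216·0.15 + 729·0.07 + 1728·0.2 + 2197·0.12
 = 0 + 4.05 + 16.25 + 32.4 + 51.03 + 345.6 + 263.64
 = 712.97

712.97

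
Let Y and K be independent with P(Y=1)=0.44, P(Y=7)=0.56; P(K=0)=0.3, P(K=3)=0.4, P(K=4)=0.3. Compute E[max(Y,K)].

5.108

E[max(Y,K)] = Σ_y Σ_k max(y,k) · P(Y=y)P(K=k)
 = 1·0.132 + 3·0.176 + 4·0.132 + 7·0.168 + 7·0.224 + 7·0.168
 = 0.132 + 0.528 + 0.528 + 1.176 + 1.568 + 1.176
 = 5.108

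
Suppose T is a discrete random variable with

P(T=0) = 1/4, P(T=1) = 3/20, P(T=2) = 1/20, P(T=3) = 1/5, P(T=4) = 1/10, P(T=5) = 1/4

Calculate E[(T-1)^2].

E[(T-1)^2] = Σ (t-1)^2·P(T=t)
 = 1·1/4 + 0·3/20 + 1·1/20 + 4·1/5 + 9·1/10 + 16·1/4
 = 1/4 + 0 + 1/20 + 4/5 + 9/10 + 4
 = 6

6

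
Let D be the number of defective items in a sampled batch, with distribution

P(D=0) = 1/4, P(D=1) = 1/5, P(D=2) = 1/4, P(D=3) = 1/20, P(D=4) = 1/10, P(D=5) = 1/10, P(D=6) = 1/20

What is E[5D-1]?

E[5D-1] = Σ (5d-1)·P(D=d)
 = (-1)·1/4 + 4·1/5 + 9·1/4 + 14·1/20 + 19·1/10 + 24·1/10 + 29·1/20
 = (-1/4) + 4/5 + 9/4 + 7/10 + 19/10 + 12/5 + 29/20
 = 37/4

9.25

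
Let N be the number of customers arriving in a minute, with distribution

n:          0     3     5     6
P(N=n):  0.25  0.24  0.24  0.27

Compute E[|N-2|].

2.54

E[|N-2|] = Σ |n-2|·P(N=n)
 = 2·0.25 + 1·0.24 + 3·0.24 + 4·0.27
 = 0.5 + 0.24 + 0.72 + 1.08
 = 2.54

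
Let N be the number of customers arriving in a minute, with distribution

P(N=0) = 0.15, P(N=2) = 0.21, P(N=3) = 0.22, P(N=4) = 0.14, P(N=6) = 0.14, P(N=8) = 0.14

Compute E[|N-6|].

2.96

E[|N-6|] = Σ |n-6|·P(N=n)
 = 6·0.15 + 4·0.21 + 3·0.22 + 2·0.14 + 0·0.14 + 2·0.14
 = 0.9 + 0.84 + 0.66 + 0.28 + 0 + 0.28
 = 2.96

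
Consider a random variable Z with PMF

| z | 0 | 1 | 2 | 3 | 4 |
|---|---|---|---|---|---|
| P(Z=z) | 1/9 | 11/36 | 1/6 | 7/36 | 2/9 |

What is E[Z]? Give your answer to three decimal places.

2.111

E[Z] = Σ z·P(Z=z)
 = 0·1/9 + 1·11/36 + 2·1/6 + 3·7/36 + 4·2/9
 = 0 + 11/36 + 1/3 + 7/12 + 8/9
 = 19/9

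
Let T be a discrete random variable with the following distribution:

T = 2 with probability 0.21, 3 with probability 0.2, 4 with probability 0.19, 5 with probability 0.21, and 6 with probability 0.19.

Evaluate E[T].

3.97

E[T] = Σ t·P(T=t)
 = 2·0.21 + 3·0.2 + 4·0.19 + 5·0.21 + 6·0.19
 = 0.42 + 0.6 + 0.76 + 1.05 + 1.14
 = 3.97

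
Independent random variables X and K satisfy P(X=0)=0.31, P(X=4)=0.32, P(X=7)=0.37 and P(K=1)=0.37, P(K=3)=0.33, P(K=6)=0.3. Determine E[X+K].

7.03

E[X+K] = Σ_x Σ_k (x+k) · P(X=x)P(K=k)
 = 1·0.1147 + 3·0.1023 + 6·0.093 + 5·0.1184 + 7·0.1056 + 10·0.096 + 8·0.1369 + 10·0.1221 + 13·0.111
 = 0.1147 + 0.3069 + 0.558 + 0.592 + 0.7392 + 0.96 + 1.0952 + 1.221 + 1.443
 = 7.03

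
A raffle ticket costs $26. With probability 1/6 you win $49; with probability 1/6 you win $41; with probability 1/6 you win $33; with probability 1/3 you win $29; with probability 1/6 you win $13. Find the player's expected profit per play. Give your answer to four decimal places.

E[payout] = 49·1/6 + 41·1/6 + 33·1/6 + 29·1/3 + 13·1/6
 = 49/6 + 41/6 + 11/2 + 29/3 + 13/6
 = 97/3
Net = 97/3 - 26 = 19/3

6.3333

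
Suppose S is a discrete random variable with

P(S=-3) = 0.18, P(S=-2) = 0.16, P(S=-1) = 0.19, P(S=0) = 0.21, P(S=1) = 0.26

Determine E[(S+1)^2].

2.13

E[(S+1)^2] = Σ (s+1)^2·P(S=s)
 = 4·0.18 + 1·0.16 + 0·0.19 + 1·0.21 + 4·0.26
 = 0.72 + 0.16 + 0 + 0.21 + 1.04
 = 2.13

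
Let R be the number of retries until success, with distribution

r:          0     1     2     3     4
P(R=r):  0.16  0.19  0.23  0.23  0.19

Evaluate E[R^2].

E[R^2] = Σ r^2·P(R=r)
 = 0·0.16 + 1·0.19 + 4·0.23 + 9·0.23 + 16·0.19
 = 0 + 0.19 + 0.92 + 2.07 + 3.04
 = 6.22

6.22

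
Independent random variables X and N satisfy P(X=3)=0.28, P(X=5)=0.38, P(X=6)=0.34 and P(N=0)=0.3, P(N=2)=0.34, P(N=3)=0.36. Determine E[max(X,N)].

4.78

E[max(X,N)] = Σ_x Σ_n max(x,n) · P(X=x)P(N=n)
 = 3·0.084 + 3·0.0952 + 3·0.1008 + 5·0.114 + 5·0.1292 + 5·0.1368 + 6·0.102 + 6·0.1156 + 6·0.1224
 = 0.252 + 0.2856 + 0.3024 + 0.57 + 0.646 + 0.684 + 0.612 + 0.6936 + 0.7344
 = 4.78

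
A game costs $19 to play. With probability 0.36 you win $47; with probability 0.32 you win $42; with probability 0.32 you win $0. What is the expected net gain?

E[payout] = 47·0.36 + 42·0.32 + 0·0.32
 = 16.92 + 13.44 + 0
 = 30.36
Net = 30.36 - 19 = 11.36

11.36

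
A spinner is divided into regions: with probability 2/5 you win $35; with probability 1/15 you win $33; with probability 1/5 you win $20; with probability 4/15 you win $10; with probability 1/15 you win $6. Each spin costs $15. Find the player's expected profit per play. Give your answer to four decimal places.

E[payout] = 35·2/5 + 33·1/15 + 20·1/5 + 10·4/15 + 6·1/15
 = 14 + 11/5 + 4 + 8/3 + 2/5
 = 349/15
Net = 349/15 - 15 = 124/15

8.2667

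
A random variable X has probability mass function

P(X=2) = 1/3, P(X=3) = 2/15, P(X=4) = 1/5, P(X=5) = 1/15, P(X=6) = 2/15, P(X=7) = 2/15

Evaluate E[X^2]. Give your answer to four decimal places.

18.7333

E[X^2] = Σ x^2·P(X=x)
 = 4·1/3 + 9·2/15 + 16·1/5 + 25·1/15 + 36·2/15 + 49·2/15
 = 4/3 + 6/5 + 16/5 + 5/3 + 24/5 + 98/15
 = 281/15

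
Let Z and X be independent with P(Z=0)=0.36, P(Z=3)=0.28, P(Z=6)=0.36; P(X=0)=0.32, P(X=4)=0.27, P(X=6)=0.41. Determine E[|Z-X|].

2.8488

E[|Z-X|] = Σ_z Σ_x |z-x| · P(Z=z)P(X=x)
 = 0·0.1152 + 4·0.0972 + 6·0.1476 + 3·0.0896 + 1·0.0756 + 3·0.1148 + 6·0.1152 + 2·0.0972 + 0·0.1476
 = 0 + 0.3888 + 0.8856 + 0.2688 + 0.0756 + 0.3444 + 0.6912 + 0.1944 + 0
 = 2.8488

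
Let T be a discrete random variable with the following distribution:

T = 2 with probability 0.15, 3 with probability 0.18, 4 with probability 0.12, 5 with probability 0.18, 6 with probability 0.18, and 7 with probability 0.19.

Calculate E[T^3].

E[T^3] = Σ t^3·P(T=t)
 = 8·0.15 + 27·0.18 + 64·0.12 + 125·0.18 + 216·0.18 + 343·0.19
 = 1.2 + 4.86 + 7.68 + 22.5 + 38.88 + 65.17
 = 140.29

140.29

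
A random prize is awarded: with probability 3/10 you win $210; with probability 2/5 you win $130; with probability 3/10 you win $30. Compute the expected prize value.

E[payout] = 210·3/10 + 130·2/5 + 30·3/10
 = 63 + 52 + 9
 = 124

124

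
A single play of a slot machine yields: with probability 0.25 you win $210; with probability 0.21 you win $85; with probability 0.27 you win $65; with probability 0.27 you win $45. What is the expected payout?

100.05

E[payout] = 210·0.25 + 85·0.21 + 65·0.27 + 45·0.27
 = 52.5 + 17.85 + 17.55 + 12.15
 = 100.05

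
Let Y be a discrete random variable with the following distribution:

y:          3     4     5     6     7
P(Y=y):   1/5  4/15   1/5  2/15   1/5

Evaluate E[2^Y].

E[2^Y] = Σ 2^y·P(Y=y)
 = 8·1/5 + 16·4/15 + 32·1/5 + 64·2/15 + 128·1/5
 = 8/5 + 64/15 + 32/5 + 128/15 + 128/5
 = 232/5

46.4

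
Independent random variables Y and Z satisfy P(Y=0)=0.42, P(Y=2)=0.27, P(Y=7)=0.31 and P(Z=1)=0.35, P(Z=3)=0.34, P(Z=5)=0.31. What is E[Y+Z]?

5.63

E[Y+Z] = Σ_y Σ_z (y+z) · P(Y=y)P(Z=z)
 = 1·0.147 + 3·0.1428 + 5·0.1302 + 3·0.0945 + 5·0.0918 + 7·0.0837 + 8·0.1085 + 10·0.1054 + 12·0.0961
 = 0.147 + 0.4284 + 0.651 + 0.2835 + 0.459 + 0.5859 + 0.868 + 1.054 + 1.1532
 = 5.63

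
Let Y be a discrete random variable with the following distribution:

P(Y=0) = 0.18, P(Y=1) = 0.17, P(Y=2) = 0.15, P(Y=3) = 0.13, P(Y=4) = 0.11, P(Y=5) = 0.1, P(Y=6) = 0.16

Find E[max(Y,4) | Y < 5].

P(Y < 5) = 0.18 + 0.17 + 0.15 + 0.13 + 0.11 = 0.74.
E[max(Y,4) | Y < 5] = [4·0.18 + 4·0.17 + 4·0.15 + 4·0.13 + 4·0.11] / 0.74
 = 2.96 / 0.74
 = 4

4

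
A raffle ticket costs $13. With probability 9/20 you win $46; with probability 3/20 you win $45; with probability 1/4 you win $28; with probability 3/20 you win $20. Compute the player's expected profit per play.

24.45

E[payout] = 46·9/20 + 45·3/20 + 28·1/4 + 20·3/20
 = 207/10 + 27/4 + 7 + 3
 = 749/20
Net = 749/20 - 13 = 489/20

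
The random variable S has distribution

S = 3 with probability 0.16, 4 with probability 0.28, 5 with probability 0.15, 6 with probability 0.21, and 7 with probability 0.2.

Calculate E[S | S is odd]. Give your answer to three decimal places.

5.157

P(S is odd) = 0.16 + 0.15 + 0.2 = 0.51.
E[S | S is odd] = [3·0.16 + 5·0.15 + 7·0.2] / 0.51
 = 2.63 / 0.51
 = 263/51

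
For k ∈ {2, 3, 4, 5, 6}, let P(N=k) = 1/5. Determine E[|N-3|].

E[|N-3|] = Σ |n-3|·P(N=n)
 = 1·1/5 + 0·1/5 + 1·1/5 + 2·1/5 + 3·1/5
 = 1/5 + 0 + 1/5 + 2/5 + 3/5
 = 7/5

1.4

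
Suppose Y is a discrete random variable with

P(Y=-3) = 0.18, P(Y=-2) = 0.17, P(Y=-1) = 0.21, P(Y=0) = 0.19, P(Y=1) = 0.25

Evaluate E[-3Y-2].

E[-3Y-2] = Σ (-3y-2)·P(Y=y)
 = 7·0.18 + 4·0.17 + 1·0.21 + (-2)·0.19 + (-5)·0.25
 = 1.26 + 0.68 + 0.21 + (-0.38) + (-1.25)
 = 0.52

0.52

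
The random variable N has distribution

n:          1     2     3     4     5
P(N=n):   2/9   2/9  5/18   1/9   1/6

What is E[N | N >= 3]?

3.8

P(N >= 3) = 5/18 + 1/9 + 1/6 = 5/9.
E[N | N >= 3] = [3·5/18 + 4·1/9 + 5·1/6] / (5/9)
 = 19/9 / (5/9)
 = 19/5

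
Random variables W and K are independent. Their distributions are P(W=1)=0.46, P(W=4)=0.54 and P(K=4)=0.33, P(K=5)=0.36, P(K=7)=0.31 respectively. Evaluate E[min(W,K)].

2.62

E[min(W,K)] = Σ_w Σ_k min(w,k) · P(W=w)P(K=k)
 = 1·0.1518 + 1·0.1656 + 1·0.1426 + 4·0.1782 + 4·0.1944 + 4·0.1674
 = 0.1518 + 0.1656 + 0.1426 + 0.7128 + 0.7776 + 0.6696
 = 2.62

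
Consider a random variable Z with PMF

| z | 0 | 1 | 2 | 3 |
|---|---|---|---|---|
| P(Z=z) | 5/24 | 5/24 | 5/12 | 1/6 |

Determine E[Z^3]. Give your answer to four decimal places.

8.0417

E[Z^3] = Σ z^3·P(Z=z)
 = 0·5/24 + 1·5/24 + 8·5/12 + 27·1/6
 = 0 + 5/24 + 10/3 + 9/2
 = 193/24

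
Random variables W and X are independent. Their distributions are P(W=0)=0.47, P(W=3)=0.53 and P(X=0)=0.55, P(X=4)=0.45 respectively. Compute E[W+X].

3.39

E[W+X] = Σ_w Σ_x (w+x) · P(W=w)P(X=x)
 = 0·0.2585 + 4·0.2115 + 3·0.2915 + 7·0.2385
 = 0 + 0.846 + 0.8745 + 1.6695
 = 3.39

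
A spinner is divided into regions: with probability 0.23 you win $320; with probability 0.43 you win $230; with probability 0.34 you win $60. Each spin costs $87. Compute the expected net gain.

E[payout] = 320·0.23 + 230·0.43 + 60·0.34
 = 73.6 + 98.9 + 20.4
 = 192.9
Net = 192.9 - 87 = 105.9

105.9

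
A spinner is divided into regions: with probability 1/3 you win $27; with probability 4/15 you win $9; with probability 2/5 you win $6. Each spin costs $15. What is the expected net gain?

-1.2

E[payout] = 27·1/3 + 9·4/15 + 6·2/5
 = 9 + 12/5 + 12/5
 = 69/5
Net = 69/5 - 15 = -6/5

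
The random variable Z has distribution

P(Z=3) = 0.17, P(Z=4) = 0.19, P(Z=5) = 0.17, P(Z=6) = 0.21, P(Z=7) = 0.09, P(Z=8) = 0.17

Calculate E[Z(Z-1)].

E[Z(Z-1)] = Σ z(z-1)·P(Z=z)
 = 6·0.17 + 12·0.19 + 20·0.17 + 30·0.21 + 42·0.09 + 56·0.17
 = 1.02 + 2.28 + 3.4 + 6.3 + 3.78 + 9.52
 = 26.3

26.3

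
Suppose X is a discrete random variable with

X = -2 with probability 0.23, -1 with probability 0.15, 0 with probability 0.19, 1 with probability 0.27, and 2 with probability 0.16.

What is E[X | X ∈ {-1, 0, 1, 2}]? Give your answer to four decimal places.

P(X ∈ {-1, 0, 1, 2}) = 0.15 + 0.19 + 0.27 + 0.16 = 0.77.
E[X | X ∈ {-1, 0, 1, 2}] = [(-1)·0.15 + 0·0.19 + 1·0.27 + 2·0.16] / 0.77
 = 0.44 / 0.77
 = 4/7

0.5714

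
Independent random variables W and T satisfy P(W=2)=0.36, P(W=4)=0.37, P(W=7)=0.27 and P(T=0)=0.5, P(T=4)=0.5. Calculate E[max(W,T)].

E[max(W,T)] = Σ_w Σ_t max(w,t) · P(W=w)P(T=t)
 = 2·0.18 + 4·0.18 + 4·0.185 + 4·0.185 + 7·0.135 + 7·0.135
 = 0.36 + 0.72 + 0.74 + 0.74 + 0.945 + 0.945
 = 4.45

4.45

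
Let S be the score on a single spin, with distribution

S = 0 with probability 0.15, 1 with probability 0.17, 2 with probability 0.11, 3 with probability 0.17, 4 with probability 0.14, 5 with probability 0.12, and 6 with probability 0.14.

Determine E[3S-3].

E[3S-3] = Σ (3s-3)·P(S=s)
 = (-3)·0.15 + 0·0.17 + 3·0.11 + 6·0.17 + 9·0.14 + 12·0.12 + 15·0.14
 = (-0.45) + 0 + 0.33 + 1.02 + 1.26 + 1.44 + 2.1
 = 5.7

5.7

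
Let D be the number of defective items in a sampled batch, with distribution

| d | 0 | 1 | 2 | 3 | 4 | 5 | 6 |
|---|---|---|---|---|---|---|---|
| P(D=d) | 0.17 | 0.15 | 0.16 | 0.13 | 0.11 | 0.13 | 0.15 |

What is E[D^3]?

E[D^3] = Σ d^3·P(D=d)
 = 0·0.17 + 1·0.15 + 8·0.16 + 27·0.13 + 64·0.11 + 125·0.13 + 216·0.15
 = 0 + 0.15 + 1.28 + 3.51 + 7.04 + 16.25 + 32.4
 = 60.63

60.63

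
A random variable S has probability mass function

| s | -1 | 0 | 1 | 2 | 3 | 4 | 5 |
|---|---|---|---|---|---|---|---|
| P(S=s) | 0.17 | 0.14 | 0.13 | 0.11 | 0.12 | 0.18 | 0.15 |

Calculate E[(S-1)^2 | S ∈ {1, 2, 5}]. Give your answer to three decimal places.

P(S ∈ {1, 2, 5}) = 0.13 + 0.11 + 0.15 = 0.39.
E[(S-1)^2 | S ∈ {1, 2, 5}] = [0·0.13 + 1·0.11 + 16·0.15] / 0.39
 = 2.51 / 0.39
 = 251/39

6.436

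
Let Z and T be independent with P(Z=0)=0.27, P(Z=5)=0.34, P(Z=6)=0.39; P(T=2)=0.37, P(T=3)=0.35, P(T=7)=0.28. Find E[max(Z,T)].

5.3521

E[max(Z,T)] = Σ_z Σ_t max(z,t) · P(Z=z)P(T=t)
 = 2·0.0999 + 3·0.0945 + 7·0.0756 + 5·0.1258 + 5·0.119 + 7·0.0952 + 6·0.1443 + 6·0.1365 + 7·0.1092
 = 0.1998 + 0.2835 + 0.5292 + 0.629 + 0.595 + 0.6664 + 0.8658 + 0.819 + 0.7644
 = 5.3521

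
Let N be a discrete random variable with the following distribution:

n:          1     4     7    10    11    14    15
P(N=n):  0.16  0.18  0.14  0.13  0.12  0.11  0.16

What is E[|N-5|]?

5.06

E[|N-5|] = Σ |n-5|·P(N=n)
 = 4·0.16 + 1·0.18 + 2·0.14 + 5·0.13 + 6·0.12 + 9·0.11 + 10·0.16
 = 0.64 + 0.18 + 0.28 + 0.65 + 0.72 + 0.99 + 1.6
 = 5.06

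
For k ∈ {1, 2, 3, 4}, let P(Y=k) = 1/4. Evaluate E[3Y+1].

8.5

E[3Y+1] = Σ (3y+1)·P(Y=y)
 = 4·1/4 + 7·1/4 + 10·1/4 + 13·1/4
 = 1 + 7/4 + 5/2 + 13/4
 = 17/2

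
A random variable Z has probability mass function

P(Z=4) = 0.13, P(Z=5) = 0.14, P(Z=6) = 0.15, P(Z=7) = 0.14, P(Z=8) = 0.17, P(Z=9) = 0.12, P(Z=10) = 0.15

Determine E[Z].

E[Z] = Σ z·P(Z=z)
 = 4·0.13 + 5·0.14 + 6·0.15 + 7·0.14 + 8·0.17 + 9·0.12 + 10·0.15
 = 0.52 + 0.7 + 0.9 + 0.98 + 1.36 + 1.08 + 1.5
 = 7.04

7.04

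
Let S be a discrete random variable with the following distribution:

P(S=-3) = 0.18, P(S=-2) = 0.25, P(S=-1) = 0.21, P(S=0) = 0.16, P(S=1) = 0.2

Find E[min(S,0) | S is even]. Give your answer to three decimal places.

-1.220

P(S is even) = 0.25 + 0.16 = 0.41.
E[min(S,0) | S is even] = [(-2)·0.25 + 0·0.16] / 0.41
 = -0.5 / 0.41
 = -50/41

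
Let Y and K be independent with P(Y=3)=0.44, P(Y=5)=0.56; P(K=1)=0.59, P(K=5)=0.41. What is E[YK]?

E[YK] = Σ_y Σ_k yk · P(Y=y)P(K=k)
 = 3·0.2596 + 15·0.1804 + 5·0.3304 + 25·0.2296
 = 0.7788 + 2.706 + 1.652 + 5.74
 = 10.8768

10.8768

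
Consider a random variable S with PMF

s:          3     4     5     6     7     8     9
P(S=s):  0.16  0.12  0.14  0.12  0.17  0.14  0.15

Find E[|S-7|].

1.84

E[|S-7|] = Σ |s-7|·P(S=s)
 = 4·0.16 + 3·0.12 + 2·0.14 + 1·0.12 + 0·0.17 + 1·0.14 + 2·0.15
 = 0.64 + 0.36 + 0.28 + 0.12 + 0 + 0.14 + 0.3
 = 1.84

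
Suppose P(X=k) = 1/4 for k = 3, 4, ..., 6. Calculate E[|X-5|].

E[|X-5|] = Σ |x-5|·P(X=x)
 = 2·1/4 + 1·1/4 + 0·1/4 + 1·1/4
 = 1/2 + 1/4 + 0 + 1/4
 = 1

1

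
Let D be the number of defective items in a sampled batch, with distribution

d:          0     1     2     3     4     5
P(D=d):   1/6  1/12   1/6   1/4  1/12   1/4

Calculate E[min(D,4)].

E[min(D,4)] = Σ min(d,4)·P(D=d)
 = 0·1/6 + 1·1/12 + 2·1/6 + 3·1/4 + 4·1/12 + 4·1/4
 = 0 + 1/12 + 1/3 + 3/4 + 1/3 + 1
 = 5/2

2.5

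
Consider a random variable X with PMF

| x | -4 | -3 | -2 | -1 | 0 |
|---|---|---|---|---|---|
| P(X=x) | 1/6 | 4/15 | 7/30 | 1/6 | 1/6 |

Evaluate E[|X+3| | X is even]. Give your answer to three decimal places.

1.588

P(X is even) = 1/6 + 7/30 + 1/6 = 17/30.
E[|X+3| | X is even] = [1·1/6 + 1·7/30 + 3·1/6] / (17/30)
 = 9/10 / (17/30)
 = 27/17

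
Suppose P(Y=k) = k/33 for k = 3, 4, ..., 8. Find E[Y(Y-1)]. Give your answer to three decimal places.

E[Y(Y-1)] = Σ y(y-1)·P(Y=y)
 = 6·1/11 + 12·4/33 + 20·5/33 + 30·2/11 + 42·7/33 + 56·8/33
 = 6/11 + 16/11 + 100/33 + 60/11 + 98/11 + 448/33
 = 1088/33

32.970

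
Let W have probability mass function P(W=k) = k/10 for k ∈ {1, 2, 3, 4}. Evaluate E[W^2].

10

E[W^2] = Σ w^2·P(W=w)
 = 1·1/10 + 4·1/5 + 9·3/10 + 16·2/5
 = 1/10 + 4/5 + 27/10 + 32/5
 = 10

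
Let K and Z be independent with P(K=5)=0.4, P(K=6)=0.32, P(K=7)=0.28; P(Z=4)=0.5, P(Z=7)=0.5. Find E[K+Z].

11.38

E[K+Z] = Σ_k Σ_z (k+z) · P(K=k)P(Z=z)
 = 9·0.2 + 12·0.2 + 10·0.16 + 13·0.16 + 11·0.14 + 14·0.14
 = 1.8 + 2.4 + 1.6 + 2.08 + 1.54 + 1.96
 = 11.38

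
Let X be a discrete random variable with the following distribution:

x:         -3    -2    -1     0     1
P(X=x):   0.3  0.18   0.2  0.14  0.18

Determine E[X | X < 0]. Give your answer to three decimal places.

P(X < 0) = 0.3 + 0.18 + 0.2 = 0.68.
E[X | X < 0] = [(-3)·0.3 + (-2)·0.18 + (-1)·0.2] / 0.68
 = -1.46 / 0.68
 = -73/34

-2.147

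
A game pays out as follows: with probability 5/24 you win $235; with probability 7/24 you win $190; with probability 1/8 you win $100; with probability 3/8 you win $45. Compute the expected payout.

133.75

E[payout] = 235·5/24 + 190·7/24 + 100·1/8 + 45·3/8
 = 1175/24 + 665/12 + 25/2 + 135/8
 = 535/4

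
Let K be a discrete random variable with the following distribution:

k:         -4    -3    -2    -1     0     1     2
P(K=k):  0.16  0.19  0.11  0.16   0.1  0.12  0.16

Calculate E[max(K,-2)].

E[max(K,-2)] = Σ max(k,-2)·P(K=k)
 = (-2)·0.16 + (-2)·0.19 + (-2)·0.11 + (-1)·0.16 + 0·0.1 + 1·0.12 + 2·0.16
 = (-0.32) + (-0.38) + (-0.22) + (-0.16) + 0 + 0.12 + 0.32
 = -0.64

-0.64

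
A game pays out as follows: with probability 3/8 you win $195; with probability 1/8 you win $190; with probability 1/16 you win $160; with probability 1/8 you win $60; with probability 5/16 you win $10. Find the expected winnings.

117.5

E[payout] = 195·3/8 + 190·1/8 + 160·1/16 + 60·1/8 + 10·5/16
 = 585/8 + 95/4 + 10 + 15/2 + 25/8
 = 235/2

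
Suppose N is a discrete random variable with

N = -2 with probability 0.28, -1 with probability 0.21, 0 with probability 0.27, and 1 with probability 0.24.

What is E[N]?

E[N] = Σ n·P(N=n)
 = (-2)·0.28 + (-1)·0.21 + 0·0.27 + 1·0.24
 = (-0.56) + (-0.21) + 0 + 0.24
 = -0.53

-0.53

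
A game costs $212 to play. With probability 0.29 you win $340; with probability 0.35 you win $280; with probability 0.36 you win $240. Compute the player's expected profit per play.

E[payout] = 340·0.29 + 280·0.35 + 240·0.36
 = 98.6 + 98 + 86.4
 = 283
Net = 283 - 212 = 71

71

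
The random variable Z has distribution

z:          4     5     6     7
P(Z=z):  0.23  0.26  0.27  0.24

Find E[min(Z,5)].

E[min(Z,5)] = Σ min(z,5)·P(Z=z)
 = 4·0.23 + 5·0.26 + 5·0.27 + 5·0.24
 = 0.92 + 1.3 + 1.35 + 1.2
 = 4.77

4.77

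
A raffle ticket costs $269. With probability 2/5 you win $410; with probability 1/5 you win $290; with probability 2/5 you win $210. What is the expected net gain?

37

E[payout] = 410·2/5 + 290·1/5 + 210·2/5
 = 164 + 58 + 84
 = 306
Net = 306 - 269 = 37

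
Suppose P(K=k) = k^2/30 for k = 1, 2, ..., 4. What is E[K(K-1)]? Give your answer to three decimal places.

8.467

E[K(K-1)] = Σ k(k-1)·P(K=k)
 = 0·1/30 + 2·2/15 + 6·3/10 + 12·8/15
 = 0 + 4/15 + 9/5 + 32/5
 = 127/15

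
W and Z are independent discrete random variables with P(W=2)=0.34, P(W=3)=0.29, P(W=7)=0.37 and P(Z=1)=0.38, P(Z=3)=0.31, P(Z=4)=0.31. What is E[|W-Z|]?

2.4022

E[|W-Z|] = Σ_w Σ_z |w-z| · P(W=w)P(Z=z)
 = 1·0.1292 + 1·0.1054 + 2·0.1054 + 2·0.1102 + 0·0.0899 + 1·0.0899 + 6·0.1406 + 4·0.1147 + 3·0.1147
 = 0.1292 + 0.1054 + 0.2108 + 0.2204 + 0 + 0.0899 + 0.8436 + 0.4588 + 0.3441
 = 2.4022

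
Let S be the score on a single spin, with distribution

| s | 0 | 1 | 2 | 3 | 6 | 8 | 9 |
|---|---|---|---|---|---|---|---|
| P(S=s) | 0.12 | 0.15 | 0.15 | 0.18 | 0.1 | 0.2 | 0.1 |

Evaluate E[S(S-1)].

E[S(S-1)] = Σ s(s-1)·P(S=s)
 = 0·0.12 + 0·0.15 + 2·0.15 + 6·0.18 + 30·0.1 + 56·0.2 + 72·0.1
 = 0 + 0 + 0.3 + 1.08 + 3 + 11.2 + 7.2
 = 22.78

22.78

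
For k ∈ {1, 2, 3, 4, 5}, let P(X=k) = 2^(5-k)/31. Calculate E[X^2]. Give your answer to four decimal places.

E[X^2] = Σ x^2·P(X=x)
 = 1·16/31 + 4·8/31 + 9·4/31 + 16·2/31 + 25·1/31
 = 16/31 + 32/31 + 36/31 + 32/31 + 25/31
 = 141/31

4.5484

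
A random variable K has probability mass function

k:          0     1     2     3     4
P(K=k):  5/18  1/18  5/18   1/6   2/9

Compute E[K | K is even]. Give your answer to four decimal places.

P(K is even) = 5/18 + 5/18 + 2/9 = 7/9.
E[K | K is even] = [0·5/18 + 2·5/18 + 4·2/9] / (7/9)
 = 13/9 / (7/9)
 = 13/7

1.8571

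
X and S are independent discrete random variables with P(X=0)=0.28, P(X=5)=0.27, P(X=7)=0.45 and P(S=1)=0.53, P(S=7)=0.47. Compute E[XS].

E[XS] = Σ_x Σ_s xs · P(X=x)P(S=s)
 = 0·0.1484 + 0·0.1316 + 5·0.1431 + 35·0.1269 + 7·0.2385 + 49·0.2115
 = 0 + 0 + 0.7155 + 4.4415 + 1.6695 + 10.3635
 = 17.19

17.19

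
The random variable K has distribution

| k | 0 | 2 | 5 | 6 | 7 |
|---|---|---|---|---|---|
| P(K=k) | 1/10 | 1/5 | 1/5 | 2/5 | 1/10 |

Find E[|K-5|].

1.7

E[|K-5|] = Σ |k-5|·P(K=k)
 = 5·1/10 + 3·1/5 + 0·1/5 + 1·2/5 + 2·1/10
 = 1/2 + 3/5 + 0 + 2/5 + 1/5
 = 17/10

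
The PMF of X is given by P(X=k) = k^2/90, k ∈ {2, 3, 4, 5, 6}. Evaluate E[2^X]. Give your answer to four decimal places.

38.3111

E[2^X] = Σ 2^x·P(X=x)
 = 4·2/45 + 8·1/10 + 16·8/45 + 32·5/18 + 64·2/5
 = 8/45 + 4/5 + 128/45 + 80/9 + 128/5
 = 1724/45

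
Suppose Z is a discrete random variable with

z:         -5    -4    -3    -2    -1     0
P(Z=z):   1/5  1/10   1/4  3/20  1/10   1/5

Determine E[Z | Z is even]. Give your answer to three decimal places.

P(Z is even) = 1/10 + 3/20 + 1/5 = 9/20.
E[Z | Z is even] = [(-4)·1/10 + (-2)·3/20 + 0·1/5] / (9/20)
 = -7/10 / (9/20)
 = -14/9

-1.556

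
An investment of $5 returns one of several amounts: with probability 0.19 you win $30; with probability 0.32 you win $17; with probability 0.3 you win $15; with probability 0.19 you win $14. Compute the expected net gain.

E[payout] = 30·0.19 + 17·0.32 + 15·0.3 + 14·0.19
 = 5.7 + 5.44 + 4.5 + 2.66
 = 18.3
Net = 18.3 - 5 = 13.3

13.3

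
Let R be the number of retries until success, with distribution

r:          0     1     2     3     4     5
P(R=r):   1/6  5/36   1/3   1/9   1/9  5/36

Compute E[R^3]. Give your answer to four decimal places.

E[R^3] = Σ r^3·P(R=r)
 = 0·1/6 + 1·5/36 + 8·1/3 + 27·1/9 + 64·1/9 + 125·5/36
 = 0 + 5/36 + 8/3 + 3 + 64/9 + 625/36
 = 545/18

30.2778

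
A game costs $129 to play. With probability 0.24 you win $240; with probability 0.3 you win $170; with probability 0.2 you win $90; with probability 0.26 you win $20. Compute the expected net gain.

E[payout] = 240·0.24 + 170·0.3 + 90·0.2 + 20·0.26
 = 57.6 + 51 + 18 + 5.2
 = 131.8
Net = 131.8 - 129 = 2.8

2.8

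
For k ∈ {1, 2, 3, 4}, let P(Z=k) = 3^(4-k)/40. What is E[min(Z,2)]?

1.325

E[min(Z,2)] = Σ min(z,2)·P(Z=z)
 = 1·27/40 + 2·9/40 + 2·3/40 + 2·1/40
 = 27/40 + 9/20 + 3/20 + 1/20
 = 53/40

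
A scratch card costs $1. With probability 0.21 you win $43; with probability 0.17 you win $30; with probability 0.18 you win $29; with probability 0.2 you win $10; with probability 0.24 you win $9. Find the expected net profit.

22.51

E[payout] = 43·0.21 + 30·0.17 + 29·0.18 + 10·0.2 + 9·0.24
 = 9.03 + 5.1 + 5.22 + 2 + 2.16
 = 23.51
Net = 23.51 - 1 = 22.51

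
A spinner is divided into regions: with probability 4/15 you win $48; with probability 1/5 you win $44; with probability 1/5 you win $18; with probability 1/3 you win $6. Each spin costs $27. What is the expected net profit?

E[payout] = 48·4/15 + 44·1/5 + 18·1/5 + 6·1/3
 = 64/5 + 44/5 + 18/5 + 2
 = 136/5
Net = 136/5 - 27 = 1/5

0.2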